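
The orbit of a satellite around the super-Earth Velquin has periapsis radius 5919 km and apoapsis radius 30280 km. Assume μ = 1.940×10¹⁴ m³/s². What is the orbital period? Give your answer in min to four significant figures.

Semi-major axis a = (r_p + r_a)/2 = (5919.0 + 30280)/2 = 18100 km = 1.810×10⁷ m.
By Kepler's third law T = 2π√(a³/μ) = 2π × 5.528×10³ = 3.474×10⁴ s.
= 578.9 min.

T ≈ 578.9 min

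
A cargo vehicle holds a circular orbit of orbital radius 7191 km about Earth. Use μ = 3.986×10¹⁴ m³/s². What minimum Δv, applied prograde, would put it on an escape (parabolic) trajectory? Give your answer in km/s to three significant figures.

Δv ≈ 3.08 km/s

r = 7191 km = 7.191×10⁶ m.
Circular speed v_c = √(μ/r) = 7445 m/s.
Escape speed v_esc = √(2μ/r) = √2 × v_c = 10530 m/s.
Δv = v_esc − v_c = 3084 m/s = 3.084 km/s.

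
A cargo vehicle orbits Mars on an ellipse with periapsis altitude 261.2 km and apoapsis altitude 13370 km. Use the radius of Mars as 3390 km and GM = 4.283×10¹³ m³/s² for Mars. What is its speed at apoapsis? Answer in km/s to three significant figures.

v ≈ 0.956 km/s

r_p = 3390 + 261.2 = 3651.2 km = 3.6512×10⁶ m.
r_a = 3390 + 13370 = 16760 km = 1.6760×10⁷ m.
Semi-major axis a = (r_p + r_a)/2 = 10206 km = 1.021×10⁷ m.
Vis-viva: v² = μ(2/r − 1/a) = 4.283×10¹³ × (1.193×10⁻⁷ − 9.799×10⁻⁸) = 9.143×10⁵ m²/s².
v = 956.2 m/s = 0.9562 km/s.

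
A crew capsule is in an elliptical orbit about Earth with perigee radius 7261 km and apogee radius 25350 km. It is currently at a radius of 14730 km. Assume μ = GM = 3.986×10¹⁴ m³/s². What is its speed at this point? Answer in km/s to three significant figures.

Semi-major axis a = (r_p + r_a)/2 = 16306 km = 1.631×10⁷ m.
Vis-viva: v² = μ(2/r − 1/a) = 3.986×10¹⁴ × (1.358×10⁻⁷ − 6.133×10⁻⁸) = 2.968×10⁷ m²/s².
v = 5447 m/s = 5.447 km/s.

v ≈ 5.45 km/s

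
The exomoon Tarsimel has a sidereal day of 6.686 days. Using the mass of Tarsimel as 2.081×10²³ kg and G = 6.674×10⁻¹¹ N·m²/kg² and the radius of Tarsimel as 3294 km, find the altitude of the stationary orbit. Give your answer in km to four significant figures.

μ = GM = 6.674×10⁻¹¹ × 2.081×10²³ = 1.389×10¹³ m³/s².
T = 6.686 days = 5.777×10⁵ s.
A synchronous orbit has period T, so by Kepler's third law a = (μT²/4π²)^(1/3).
μT²/4π² = 1.389×10¹³ × (5.777×10⁵)² / 39.48 = 1.174×10²³ m³.
a = 4.897×10⁷ m = 48965 km.
Altitude h = a − R = 48965 − 3294 = 45671 km.

h_sync ≈ 45670 km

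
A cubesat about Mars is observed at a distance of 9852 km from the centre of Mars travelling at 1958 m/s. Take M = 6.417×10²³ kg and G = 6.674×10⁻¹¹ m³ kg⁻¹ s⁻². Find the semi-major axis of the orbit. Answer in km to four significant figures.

μ = GM = 6.674×10⁻¹¹ × 6.417×10²³ = 4.283×10¹³ m³/s².
r = 9.852×10⁶ m.
Specific orbital energy ε = v²/2 − μ/r = (1958)²/2 − 4.283×10¹³/9.852×10⁶ = -2.430×10⁶ J/kg.
Since ε = −μ/(2a), a = −μ/(2ε) = 8.812×10⁶ m = 8811.6 km.

a ≈ 8812 km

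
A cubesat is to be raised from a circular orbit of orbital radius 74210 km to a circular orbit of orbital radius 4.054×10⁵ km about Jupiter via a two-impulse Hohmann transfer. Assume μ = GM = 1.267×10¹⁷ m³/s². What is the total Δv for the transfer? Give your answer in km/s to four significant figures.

r₁ = 74210 km = 7.421×10⁷ m.
r₂ = 4.054×10⁵ km = 4.054×10⁸ m.
Transfer ellipse a_t = (r₁ + r₂)/2 = 2.398×10⁸ m.
At r₁: circular v_c1 = √(μ/r₁) = 41320 m/s; transfer-perijove v_p = √[μ(2/r₁ − 1/a_t)] = 53720 m/s.
Δv₁ = v_p − v_c1 = 12400 m/s.
At r₂: circular v_c2 = √(μ/r₂) = 17680 m/s; transfer-apojove v_a = √[μ(2/r₂ − 1/a_t)] = 9834 m/s.
Δv₂ = v_c2 − v_a = 7844 m/s.
Total Δv = Δv₁ + Δv₂ = 20250 m/s = 20.25 km/s.

Δv_total ≈ 20.25 km/s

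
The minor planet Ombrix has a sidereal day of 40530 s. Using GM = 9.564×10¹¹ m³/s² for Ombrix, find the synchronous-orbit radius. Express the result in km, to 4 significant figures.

A synchronous orbit has period T, so by Kepler's third law a = (μT²/4π²)^(1/3).
μT²/4π² = 9.564×10¹¹ × (4.053×10⁴)² / 39.48 = 3.980×10¹⁹ m³.
a = 3.414×10⁶ m = 3414.1 km.

r_sync ≈ 3414 km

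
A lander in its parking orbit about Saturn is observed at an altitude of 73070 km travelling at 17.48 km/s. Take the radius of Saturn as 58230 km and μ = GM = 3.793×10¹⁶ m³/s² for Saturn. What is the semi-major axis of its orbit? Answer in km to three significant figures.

a ≈ 1.39×10⁵ km

r = 58230 + 73070 = 1.3130×10⁵ km = 1.313×10⁸ m.
Specific orbital energy ε = v²/2 − μ/r = (17480)²/2 − 3.793×10¹⁶/1.313×10⁸ = -1.361×10⁸ J/kg.
Since ε = −μ/(2a), a = −μ/(2ε) = 1.393×10⁸ m = 1.3934×10⁵ km.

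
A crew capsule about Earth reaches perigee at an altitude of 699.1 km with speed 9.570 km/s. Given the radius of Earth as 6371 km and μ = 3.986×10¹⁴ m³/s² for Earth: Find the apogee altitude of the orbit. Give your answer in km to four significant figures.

apogee altitude ≈ 24210 km

r_p = 6371 + 699.1 = 7070.1 km = 7.070×10⁶ m.
Specific energy ε = v²/2 − μ/r = -1.059×10⁷ J/kg, so a = −μ/(2ε) = 1.883×10⁷ m.
The apsides satisfy r_p + r_a = 2a, so the apogee radius is 2a − r_p = 3.058×10⁷ m = 30584 km.
Apogee altitude = 30584 − 6371 = 24213 km.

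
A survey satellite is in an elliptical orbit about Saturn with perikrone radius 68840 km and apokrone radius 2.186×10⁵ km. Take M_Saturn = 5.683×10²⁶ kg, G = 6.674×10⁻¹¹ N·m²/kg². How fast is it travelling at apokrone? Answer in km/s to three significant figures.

v ≈ 9.12 km/s

μ = GM = 6.674×10⁻¹¹ × 5.683×10²⁶ = 3.793×10¹⁶ m³/s².
Semi-major axis a = (r_p + r_a)/2 = 1.4372×10⁵ km = 1.437×10⁸ m.
Vis-viva: v² = μ(2/r − 1/a) = 3.793×10¹⁶ × (9.149×10⁻⁹ − 6.958×10⁻⁹) = 8.311×10⁷ m²/s².
v = 9116 m/s = 9.116 km/s.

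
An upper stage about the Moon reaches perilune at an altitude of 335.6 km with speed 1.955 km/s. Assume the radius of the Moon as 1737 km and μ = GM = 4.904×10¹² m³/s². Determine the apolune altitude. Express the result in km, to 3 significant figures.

apolune altitude ≈ 6970 km

r_p = 1737 + 335.6 = 2072.6 km = 2.073×10⁶ m.
Specific energy ε = v²/2 − μ/r = -4.551×10⁵ J/kg, so a = −μ/(2ε) = 5.388×10⁶ m.
The apsides satisfy r_p + r_a = 2a, so the apolune radius is 2a − r_p = 8.703×10⁶ m = 8703.1 km.
Apolune altitude = 8703.1 − 1737 = 6966.1 km.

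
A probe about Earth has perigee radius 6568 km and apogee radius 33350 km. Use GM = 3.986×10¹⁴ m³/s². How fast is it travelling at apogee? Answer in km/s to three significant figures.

Semi-major axis a = (r_p + r_a)/2 = 19959 km = 1.996×10⁷ m.
Vis-viva: v² = μ(2/r − 1/a) = 3.986×10¹⁴ × (5.997×10⁻⁸ − 5.010×10⁻⁸) = 3.933×10⁶ m²/s².
v = 1983 m/s = 1.983 km/s.

v ≈ 1.98 km/s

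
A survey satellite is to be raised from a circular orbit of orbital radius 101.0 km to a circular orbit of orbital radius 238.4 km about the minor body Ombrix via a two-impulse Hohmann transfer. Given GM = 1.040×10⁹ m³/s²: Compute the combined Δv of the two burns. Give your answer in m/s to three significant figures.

r₁ = 101.0 km = 1.010×10⁵ m.
r₂ = 238.4 km = 2.384×10⁵ m.
Transfer ellipse a_t = (r₁ + r₂)/2 = 1.697×10⁵ m.
At r₁: circular v_c1 = √(μ/r₁) = 101.5 m/s; transfer-periapsis v_p = √[μ(2/r₁ − 1/a_t)] = 120.3 m/s.
Δv₁ = v_p − v_c1 = 18.80 m/s.
At r₂: circular v_c2 = √(μ/r₂) = 66.05 m/s; transfer-apoapsis v_a = √[μ(2/r₂ − 1/a_t)] = 50.95 m/s.
Δv₂ = v_c2 − v_a = 15.09 m/s.
Total Δv = Δv₁ + Δv₂ = 33.89 m/s.

Δv_total ≈ 33.9 m/s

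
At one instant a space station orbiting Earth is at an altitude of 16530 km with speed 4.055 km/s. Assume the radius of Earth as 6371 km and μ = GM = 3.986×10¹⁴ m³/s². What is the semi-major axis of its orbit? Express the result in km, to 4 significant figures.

a ≈ 21700 km

r = 6371 + 16530 = 22901 km = 2.290×10⁷ m.
Specific orbital energy ε = v²/2 − μ/r = (4055)²/2 − 3.986×10¹⁴/2.290×10⁷ = -9.184×10⁶ J/kg.
Since ε = −μ/(2a), a = −μ/(2ε) = 2.170×10⁷ m = 21701 km.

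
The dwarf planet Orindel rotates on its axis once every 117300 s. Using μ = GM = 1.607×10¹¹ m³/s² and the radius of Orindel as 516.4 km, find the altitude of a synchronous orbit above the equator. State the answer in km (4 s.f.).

h_sync ≈ 3310 km

A synchronous orbit has period T, so by Kepler's third law a = (μT²/4π²)^(1/3).
μT²/4π² = 1.607×10¹¹ × (1.173×10⁵)² / 39.48 = 5.601×10¹⁹ m³.
a = 3.826×10⁶ m = 3826.1 km.
Altitude h = a − R = 3826.1 − 516.4 = 3309.7 km.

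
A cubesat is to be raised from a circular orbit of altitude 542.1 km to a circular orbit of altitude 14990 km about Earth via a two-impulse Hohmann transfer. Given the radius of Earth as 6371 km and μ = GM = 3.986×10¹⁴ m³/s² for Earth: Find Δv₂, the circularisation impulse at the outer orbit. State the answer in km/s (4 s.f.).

Δv ≈ 1.299 km/s

r₁ = 6371 + 542.1 = 6913.1 km = 6.9131×10⁶ m.
r₂ = 6371 + 14990 = 21361 km = 2.1361×10⁷ m.
Transfer ellipse a_t = (r₁ + r₂)/2 = 1.414×10⁷ m.
At r₁: circular v_c1 = √(μ/r₁) = 7593 m/s; transfer-perigee v_p = √[μ(2/r₁ − 1/a_t)] = 9334 m/s.
At r₂: circular v_c2 = √(μ/r₂) = 4320 m/s; transfer-apogee v_a = √[μ(2/r₂ − 1/a_t)] = 3021 m/s.
Δv₂ = v_c2 − v_a = 1299 m/s.
= 1.299 km/s.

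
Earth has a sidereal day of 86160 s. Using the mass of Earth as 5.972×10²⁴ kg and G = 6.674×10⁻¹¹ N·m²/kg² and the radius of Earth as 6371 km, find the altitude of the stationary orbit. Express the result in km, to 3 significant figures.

μ = GM = 6.674×10⁻¹¹ × 5.972×10²⁴ = 3.986×10¹⁴ m³/s².
A synchronous orbit has period T, so by Kepler's third law a = (μT²/4π²)^(1/3).
μT²/4π² = 3.986×10¹⁴ × (8.616×10⁴)² / 39.48 = 7.495×10²² m³.
a = 4.216×10⁷ m = 42162 km.
Altitude h = a − R = 42162 − 6371 = 35791 km.

h_sync ≈ 35800 km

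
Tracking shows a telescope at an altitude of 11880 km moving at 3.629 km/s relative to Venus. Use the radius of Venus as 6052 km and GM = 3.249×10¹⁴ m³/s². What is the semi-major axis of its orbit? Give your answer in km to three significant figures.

a ≈ 14100 km

r = 6052 + 11880 = 17932 km = 1.793×10⁷ m.
Vis-viva rearranged: 1/a = 2/r − v²/μ = 1.115×10⁻⁷ − 4.053×10⁻⁸ = 7.100×10⁻⁸ m⁻¹.
a = 1.408×10⁷ m = 14085 km.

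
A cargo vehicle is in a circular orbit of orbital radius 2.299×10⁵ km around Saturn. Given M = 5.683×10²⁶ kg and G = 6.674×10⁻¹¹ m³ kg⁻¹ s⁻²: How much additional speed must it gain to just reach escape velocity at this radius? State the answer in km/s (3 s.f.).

Δv ≈ 5.32 km/s

μ = GM = 6.674×10⁻¹¹ × 5.683×10²⁶ = 3.793×10¹⁶ m³/s².
r = 2.299×10⁵ km = 2.299×10⁸ m.
Circular speed v_c = √(μ/r) = 12840 m/s.
Escape speed v_esc = √(2μ/r) = √2 × v_c = 18160 m/s.
Δv = v_esc − v_c = 5320 m/s = 5.320 km/s.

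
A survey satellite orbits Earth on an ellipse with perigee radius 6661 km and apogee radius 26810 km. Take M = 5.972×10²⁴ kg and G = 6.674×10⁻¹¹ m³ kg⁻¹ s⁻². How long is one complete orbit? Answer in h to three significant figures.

μ = GM = 6.674×10⁻¹¹ × 5.972×10²⁴ = 3.986×10¹⁴ m³/s².
Semi-major axis a = (r_p + r_a)/2 = (6661.0 + 26810)/2 = 16736 km = 1.674×10⁷ m.
By Kepler's third law T = 2π√(a³/μ) = 2π × 3.429×10³ = 2.155×10⁴ s.
= 5.985 h.

T ≈ 5.99 h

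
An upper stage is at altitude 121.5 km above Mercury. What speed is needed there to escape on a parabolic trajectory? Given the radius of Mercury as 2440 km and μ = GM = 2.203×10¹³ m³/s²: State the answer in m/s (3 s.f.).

v_esc ≈ 4150 m/s

r = 2440 + 121.5 = 2561.5 km = 2.5615×10⁶ m.
Escape speed v_esc = √(2μ/r) = √(2 × 2.203×10¹³ / 2.562×10⁶) = √(1.720×10⁷) = 4147 m/s.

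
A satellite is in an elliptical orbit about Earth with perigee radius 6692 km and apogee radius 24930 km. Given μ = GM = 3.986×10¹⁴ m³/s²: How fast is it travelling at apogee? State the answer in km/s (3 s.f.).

Semi-major axis a = (r_p + r_a)/2 = 15811 km = 1.581×10⁷ m.
Vis-viva: v² = μ(2/r − 1/a) = 3.986×10¹⁴ × (8.022×10⁻⁸ − 6.325×10⁻⁸) = 6.767×10⁶ m²/s².
v = 2601 m/s = 2.601 km/s.

v ≈ 2.60 km/s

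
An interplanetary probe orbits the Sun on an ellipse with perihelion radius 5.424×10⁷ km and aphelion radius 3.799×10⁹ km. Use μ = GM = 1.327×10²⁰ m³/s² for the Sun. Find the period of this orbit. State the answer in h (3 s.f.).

T ≈ 405000 h

Semi-major axis a = (r_p + r_a)/2 = (5.4240×10⁷ + 3.7990×10⁹)/2 = 1.9266×10⁹ km = 1.927×10¹² m.
By Kepler's third law T = 2π√(a³/μ) = 2π × 2.321×10⁸ = 1.459×10⁹ s.
= 4.052×10⁵ h.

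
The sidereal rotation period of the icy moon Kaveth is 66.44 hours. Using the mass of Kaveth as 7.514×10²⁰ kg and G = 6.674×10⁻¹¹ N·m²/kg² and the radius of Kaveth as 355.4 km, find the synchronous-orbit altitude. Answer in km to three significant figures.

h_sync ≈ 3820 km

μ = GM = 6.674×10⁻¹¹ × 7.514×10²⁰ = 5.015×10¹⁰ m³/s².
T = 66.44 hours = 2.392×10⁵ s.
A synchronous orbit has period T, so by Kepler's third law a = (μT²/4π²)^(1/3).
μT²/4π² = 5.015×10¹⁰ × (2.392×10⁵)² / 39.48 = 7.267×10¹⁹ m³.
a = 4.173×10⁶ m = 4173.1 km.
Altitude h = a − R = 4173.1 − 355.4 = 3817.7 km.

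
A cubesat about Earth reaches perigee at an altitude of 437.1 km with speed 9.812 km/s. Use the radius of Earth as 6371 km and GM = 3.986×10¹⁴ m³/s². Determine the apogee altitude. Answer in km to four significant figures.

r_p = 6371 + 437.1 = 6808.1 km = 6.808×10⁶ m.
Specific energy ε = v²/2 − μ/r = -1.041×10⁷ J/kg, so a = −μ/(2ε) = 1.914×10⁷ m.
The apsides satisfy r_p + r_a = 2a, so the apogee radius is 2a − r_p = 3.148×10⁷ m = 31481 km.
Apogee altitude = 31481 − 6371 = 25110 km.

apogee altitude ≈ 25110 km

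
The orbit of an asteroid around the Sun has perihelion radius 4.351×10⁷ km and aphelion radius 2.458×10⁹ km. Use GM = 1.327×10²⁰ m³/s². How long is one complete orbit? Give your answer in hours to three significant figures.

Semi-major axis a = (r_p + r_a)/2 = (4.3510×10⁷ + 2.4580×10⁹)/2 = 1.2508×10⁹ km = 1.251×10¹² m.
By Kepler's third law T = 2π√(a³/μ) = 2π × 1.214×10⁸ = 7.630×10⁸ s.
= 2.119×10⁵ hours.

T ≈ 212000 hours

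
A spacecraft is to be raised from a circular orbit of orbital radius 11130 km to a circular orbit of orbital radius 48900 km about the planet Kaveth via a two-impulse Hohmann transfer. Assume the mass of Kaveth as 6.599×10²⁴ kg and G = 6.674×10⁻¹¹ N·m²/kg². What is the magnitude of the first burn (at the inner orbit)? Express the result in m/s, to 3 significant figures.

μ = GM = 6.674×10⁻¹¹ × 6.599×10²⁴ = 4.404×10¹⁴ m³/s².
r₁ = 11130 km = 1.113×10⁷ m.
r₂ = 48900 km = 4.890×10⁷ m.
Transfer ellipse a_t = (r₁ + r₂)/2 = 3.002×10⁷ m.
At r₁: circular v_c1 = √(μ/r₁) = 6290 m/s; transfer-periapsis v_p = √[μ(2/r₁ − 1/a_t)] = 8029 m/s.
Δv₁ = v_p − v_c1 = 1739 m/s.

Δv ≈ 1740 m/s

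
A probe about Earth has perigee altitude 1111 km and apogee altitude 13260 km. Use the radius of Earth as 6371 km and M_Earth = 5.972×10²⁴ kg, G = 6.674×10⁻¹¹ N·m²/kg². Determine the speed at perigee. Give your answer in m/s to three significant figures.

v ≈ 8780 m/s

μ = GM = 6.674×10⁻¹¹ × 5.972×10²⁴ = 3.986×10¹⁴ m³/s².
r_p = 6371 + 1111 = 7482.0 km = 7.4820×10⁶ m.
r_a = 6371 + 13260 = 19631 km = 1.9631×10⁷ m.
Semi-major axis a = (r_p + r_a)/2 = 13556 km = 1.356×10⁷ m.
Vis-viva: v² = μ(2/r − 1/a) = 3.986×10¹⁴ × (2.673×10⁻⁷ − 7.377×10⁻⁸) = 7.714×10⁷ m²/s².
v = 8783 m/s.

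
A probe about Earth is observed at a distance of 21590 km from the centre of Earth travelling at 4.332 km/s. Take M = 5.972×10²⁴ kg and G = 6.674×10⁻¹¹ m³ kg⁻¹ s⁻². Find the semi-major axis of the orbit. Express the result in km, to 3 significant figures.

μ = GM = 6.674×10⁻¹¹ × 5.972×10²⁴ = 3.986×10¹⁴ m³/s².
r = 2.159×10⁷ m.
Specific orbital energy ε = v²/2 − μ/r = (4332)²/2 − 3.986×10¹⁴/2.159×10⁷ = -9.078×10⁶ J/kg.
Since ε = −μ/(2a), a = −μ/(2ε) = 2.195×10⁷ m = 21953 km.

a ≈ 22000 km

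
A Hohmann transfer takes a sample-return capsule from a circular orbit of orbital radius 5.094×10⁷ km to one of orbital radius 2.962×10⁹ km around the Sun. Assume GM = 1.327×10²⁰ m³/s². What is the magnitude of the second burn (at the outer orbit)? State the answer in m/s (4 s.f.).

Δv ≈ 5463 m/s

r₁ = 5.094×10⁷ km = 5.094×10¹⁰ m.
r₂ = 2.962×10⁹ km = 2.962×10¹² m.
Transfer ellipse a_t = (r₁ + r₂)/2 = 1.506×10¹² m.
At r₁: circular v_c1 = √(μ/r₁) = 51040 m/s; transfer-perihelion v_p = √[μ(2/r₁ − 1/a_t)] = 71570 m/s.
At r₂: circular v_c2 = √(μ/r₂) = 6693 m/s; transfer-aphelion v_a = √[μ(2/r₂ − 1/a_t)] = 1231 m/s.
Δv₂ = v_c2 − v_a = 5463 m/s.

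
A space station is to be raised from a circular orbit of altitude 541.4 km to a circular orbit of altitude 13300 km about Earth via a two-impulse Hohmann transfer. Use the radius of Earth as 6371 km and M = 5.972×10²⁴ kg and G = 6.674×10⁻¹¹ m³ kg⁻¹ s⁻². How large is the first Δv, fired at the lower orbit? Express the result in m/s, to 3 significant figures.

Δv ≈ 1640 m/s

μ = GM = 6.674×10⁻¹¹ × 5.972×10²⁴ = 3.986×10¹⁴ m³/s².
r₁ = 6371 + 541.4 = 6912.4 km = 6.9124×10⁶ m.
r₂ = 6371 + 13300 = 19671 km = 1.9671×10⁷ m.
Transfer ellipse a_t = (r₁ + r₂)/2 = 1.329×10⁷ m.
At r₁: circular v_c1 = √(μ/r₁) = 7593 m/s; transfer-perigee v_p = √[μ(2/r₁ − 1/a_t)] = 9238 m/s.
Δv₁ = v_p − v_c1 = 1644 m/s.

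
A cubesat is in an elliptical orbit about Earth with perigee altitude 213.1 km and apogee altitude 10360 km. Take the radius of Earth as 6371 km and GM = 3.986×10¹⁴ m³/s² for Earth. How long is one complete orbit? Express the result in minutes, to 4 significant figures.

r_p = 6371 + 213.1 = 6584.1 km = 6.5841×10⁶ m.
r_a = 6371 + 10360 = 16731 km = 1.6731×10⁷ m.
Semi-major axis a = (r_p + r_a)/2 = (6584.1 + 16731)/2 = 11658 km = 1.166×10⁷ m.
By Kepler's third law T = 2π√(a³/μ) = 2π × 1.994×10³ = 1.253×10⁴ s.
= 208.8 minutes.

T ≈ 208.8 minutes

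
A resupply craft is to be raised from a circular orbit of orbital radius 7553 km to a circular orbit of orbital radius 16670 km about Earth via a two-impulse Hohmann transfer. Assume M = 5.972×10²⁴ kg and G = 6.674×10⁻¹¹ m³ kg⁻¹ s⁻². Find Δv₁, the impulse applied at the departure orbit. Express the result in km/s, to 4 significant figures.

Δv ≈ 1.258 km/s

μ = GM = 6.674×10⁻¹¹ × 5.972×10²⁴ = 3.986×10¹⁴ m³/s².
r₁ = 7553 km = 7.553×10⁶ m.
r₂ = 16670 km = 1.667×10⁷ m.
Transfer ellipse a_t = (r₁ + r₂)/2 = 1.211×10⁷ m.
At r₁: circular v_c1 = √(μ/r₁) = 7264 m/s; transfer-perigee v_p = √[μ(2/r₁ − 1/a_t)] = 8522 m/s.
Δv₁ = v_p − v_c1 = 1258 m/s.
= 1.258 km/s.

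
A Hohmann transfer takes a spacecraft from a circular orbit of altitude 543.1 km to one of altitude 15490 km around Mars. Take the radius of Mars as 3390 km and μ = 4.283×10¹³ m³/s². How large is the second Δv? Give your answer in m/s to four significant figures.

Δv ≈ 621.7 m/s

r₁ = 3390 + 543.1 = 3933.1 km = 3.9331×10⁶ m.
r₂ = 3390 + 15490 = 18880 km = 1.8880×10⁷ m.
Transfer ellipse a_t = (r₁ + r₂)/2 = 1.141×10⁷ m.
At r₁: circular v_c1 = √(μ/r₁) = 3300 m/s; transfer-periapsis v_p = √[μ(2/r₁ − 1/a_t)] = 4246 m/s.
At r₂: circular v_c2 = √(μ/r₂) = 1506 m/s; transfer-apoapsis v_a = √[μ(2/r₂ − 1/a_t)] = 884.4 m/s.
Δv₂ = v_c2 − v_a = 621.7 m/s.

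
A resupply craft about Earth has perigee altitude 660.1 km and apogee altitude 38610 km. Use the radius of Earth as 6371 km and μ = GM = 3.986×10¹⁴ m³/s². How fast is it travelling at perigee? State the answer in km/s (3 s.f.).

r_p = 6371 + 660.1 = 7031.1 km = 7.0311×10⁶ m.
r_a = 6371 + 38610 = 44981 km = 4.4981×10⁷ m.
Semi-major axis a = (r_p + r_a)/2 = 26006 km = 2.601×10⁷ m.
Vis-viva: v² = μ(2/r − 1/a) = 3.986×10¹⁴ × (2.845×10⁻⁷ − 3.845×10⁻⁸) = 9.805×10⁷ m²/s².
v = 9902 m/s = 9.902 km/s.

v ≈ 9.90 km/s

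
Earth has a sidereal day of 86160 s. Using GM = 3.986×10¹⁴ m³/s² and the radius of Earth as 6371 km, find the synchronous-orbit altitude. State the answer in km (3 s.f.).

A synchronous orbit has period T, so by Kepler's third law a = (μT²/4π²)^(1/3).
μT²/4π² = 3.986×10¹⁴ × (8.616×10⁴)² / 39.48 = 7.495×10²² m³.
a = 4.216×10⁷ m = 42163 km.
Altitude h = a − R = 42163 − 6371 = 35792 km.

h_sync ≈ 35800 km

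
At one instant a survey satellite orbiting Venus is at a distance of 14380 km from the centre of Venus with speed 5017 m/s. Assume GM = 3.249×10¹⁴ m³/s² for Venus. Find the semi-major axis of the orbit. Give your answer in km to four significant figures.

a ≈ 16230 km

r = 1.438×10⁷ m.
Specific orbital energy ε = v²/2 − μ/r = (5017)²/2 − 3.249×10¹⁴/1.438×10⁷ = -1.001×10⁷ J/kg.
Since ε = −μ/(2a), a = −μ/(2ε) = 1.623×10⁷ m = 16231 km.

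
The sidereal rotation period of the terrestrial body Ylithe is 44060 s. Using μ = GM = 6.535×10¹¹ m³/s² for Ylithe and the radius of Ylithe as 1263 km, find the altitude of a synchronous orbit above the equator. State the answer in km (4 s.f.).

A synchronous orbit has period T, so by Kepler's third law a = (μT²/4π²)^(1/3).
μT²/4π² = 6.535×10¹¹ × (4.406×10⁴)² / 39.48 = 3.213×10¹⁹ m³.
a = 3.179×10⁶ m = 3179.3 km.
Altitude h = a − R = 3179.3 − 1263 = 1916.3 km.

h_sync ≈ 1916 km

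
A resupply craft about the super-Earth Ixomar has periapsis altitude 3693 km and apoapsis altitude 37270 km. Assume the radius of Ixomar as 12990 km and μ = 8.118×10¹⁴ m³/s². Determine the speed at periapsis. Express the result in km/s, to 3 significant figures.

v ≈ 8.55 km/s

r_p = 12990 + 3693 = 16683 km = 1.6683×10⁷ m.
r_a = 12990 + 37270 = 50260 km = 5.0260×10⁷ m.
Semi-major axis a = (r_p + r_a)/2 = 33472 km = 3.347×10⁷ m.
Vis-viva: v² = μ(2/r − 1/a) = 8.118×10¹⁴ × (1.199×10⁻⁷ − 2.988×10⁻⁸) = 7.307×10⁷ m²/s².
v = 8548 m/s = 8.548 km/s.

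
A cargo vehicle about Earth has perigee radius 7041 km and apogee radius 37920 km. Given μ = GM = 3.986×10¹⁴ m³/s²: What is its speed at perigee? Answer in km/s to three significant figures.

Semi-major axis a = (r_p + r_a)/2 = 22480 km = 2.248×10⁷ m.
Vis-viva: v² = μ(2/r − 1/a) = 3.986×10¹⁴ × (2.841×10⁻⁷ − 4.448×10⁻⁸) = 9.549×10⁷ m²/s².
v = 9772 m/s = 9.772 km/s.

v ≈ 9.77 km/s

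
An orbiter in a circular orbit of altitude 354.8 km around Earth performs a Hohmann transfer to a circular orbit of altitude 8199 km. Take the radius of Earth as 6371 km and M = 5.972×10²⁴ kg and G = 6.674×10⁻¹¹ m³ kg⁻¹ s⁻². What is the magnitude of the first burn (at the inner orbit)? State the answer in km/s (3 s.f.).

μ = GM = 6.674×10⁻¹¹ × 5.972×10²⁴ = 3.986×10¹⁴ m³/s².
r₁ = 6371 + 354.8 = 6725.8 km = 6.7258×10⁶ m.
r₂ = 6371 + 8199 = 14570 km = 1.4570×10⁷ m.
Transfer ellipse a_t = (r₁ + r₂)/2 = 1.065×10⁷ m.
At r₁: circular v_c1 = √(μ/r₁) = 7698 m/s; transfer-perigee v_p = √[μ(2/r₁ − 1/a_t)] = 9005 m/s.
Δv₁ = v_p − v_c1 = 1307 m/s.
= 1.307 km/s.

Δv ≈ 1.31 km/s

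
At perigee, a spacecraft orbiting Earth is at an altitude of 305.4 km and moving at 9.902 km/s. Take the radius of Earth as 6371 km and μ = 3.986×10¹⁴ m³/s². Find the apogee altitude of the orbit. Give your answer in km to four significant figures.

apogee altitude ≈ 24280 km

r_p = 6371 + 305.4 = 6676.4 km = 6.676×10⁶ m.
Specific energy ε = v²/2 − μ/r = -1.068×10⁷ J/kg, so a = −μ/(2ε) = 1.866×10⁷ m.
The apsides satisfy r_p + r_a = 2a, so the apogee radius is 2a − r_p = 3.065×10⁷ m = 30653 km.
Apogee altitude = 30653 − 6371 = 24282 km.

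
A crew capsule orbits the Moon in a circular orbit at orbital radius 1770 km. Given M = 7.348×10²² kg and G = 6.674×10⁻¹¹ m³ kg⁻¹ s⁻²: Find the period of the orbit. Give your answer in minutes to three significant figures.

μ = GM = 6.674×10⁻¹¹ × 7.348×10²² = 4.904×10¹² m³/s².
r = 1770 km = 1.770×10⁶ m.
Kepler's third law: T = 2π√(r³/μ) = 2π√((1.770×10⁶)³ / 4.904×10¹²).
r³/μ = 1.131×10⁶ s², so T = 2π × 1.063×10³ = 6.681×10³ s.
Converting: 6.681×10³ s ÷ 60.00 = 111.4 minutes.

T ≈ 111 minutes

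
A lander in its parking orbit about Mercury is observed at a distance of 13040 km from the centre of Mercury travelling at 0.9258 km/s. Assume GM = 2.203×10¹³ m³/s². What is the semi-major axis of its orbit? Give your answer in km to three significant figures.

r = 1.304×10⁷ m.
Vis-viva rearranged: 1/a = 2/r − v²/μ = 1.534×10⁻⁷ − 3.891×10⁻⁸ = 1.145×10⁻⁷ m⁻¹.
a = 8.736×10⁶ m = 8736.1 km.

a ≈ 8740 km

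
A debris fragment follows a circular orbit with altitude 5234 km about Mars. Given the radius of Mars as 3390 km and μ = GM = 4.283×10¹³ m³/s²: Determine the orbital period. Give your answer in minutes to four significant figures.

r = 3390 + 5234 = 8624.0 km = 8.6240×10⁶ m.
Kepler's third law: T = 2π√(r³/μ) = 2π√((8.624×10⁶)³ / 4.283×10¹³).
r³/μ = 1.498×10⁷ s², so T = 2π × 3.870×10³ = 2.431×10⁴ s.
Converting: 2.431×10⁴ s ÷ 60.00 = 405.2 minutes.

T ≈ 405.2 minutes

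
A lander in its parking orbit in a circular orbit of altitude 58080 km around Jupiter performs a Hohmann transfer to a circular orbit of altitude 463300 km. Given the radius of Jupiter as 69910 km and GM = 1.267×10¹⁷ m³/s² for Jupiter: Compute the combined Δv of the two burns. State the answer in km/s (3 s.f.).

Δv_total ≈ 14.3 km/s

r₁ = 69910 + 58080 = 127990 km = 1.2799×10⁸ m.
r₂ = 69910 + 463300 = 533210 km = 5.3321×10⁸ m.
Transfer ellipse a_t = (r₁ + r₂)/2 = 3.306×10⁸ m.
At r₁: circular v_c1 = √(μ/r₁) = 31460 m/s; transfer-perijove v_p = √[μ(2/r₁ − 1/a_t)] = 39960 m/s.
Δv₁ = v_p − v_c1 = 8494 m/s.
At r₂: circular v_c2 = √(μ/r₂) = 15410 m/s; transfer-apojove v_a = √[μ(2/r₂ − 1/a_t)] = 9591 m/s.
Δv₂ = v_c2 − v_a = 5824 m/s.
Total Δv = Δv₁ + Δv₂ = 14320 m/s = 14.32 km/s.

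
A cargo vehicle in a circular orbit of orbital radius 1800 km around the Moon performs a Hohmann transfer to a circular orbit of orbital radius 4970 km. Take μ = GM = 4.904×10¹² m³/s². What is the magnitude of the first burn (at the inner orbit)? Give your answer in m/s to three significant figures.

r₁ = 1800 km = 1.800×10⁶ m.
r₂ = 4970 km = 4.970×10⁶ m.
Transfer ellipse a_t = (r₁ + r₂)/2 = 3.385×10⁶ m.
At r₁: circular v_c1 = √(μ/r₁) = 1651 m/s; transfer-perilune v_p = √[μ(2/r₁ − 1/a_t)] = 2000 m/s.
Δv₁ = v_p − v_c1 = 349.4 m/s.

Δv ≈ 349 m/s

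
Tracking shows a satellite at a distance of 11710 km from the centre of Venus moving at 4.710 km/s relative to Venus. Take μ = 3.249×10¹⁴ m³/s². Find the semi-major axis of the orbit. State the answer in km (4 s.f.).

r = 1.171×10⁷ m.
Vis-viva rearranged: 1/a = 2/r − v²/μ = 1.708×10⁻⁷ − 6.828×10⁻⁸ = 1.025×10⁻⁷ m⁻¹.
a = 9.755×10⁶ m = 9754.7 km.

a ≈ 9755 km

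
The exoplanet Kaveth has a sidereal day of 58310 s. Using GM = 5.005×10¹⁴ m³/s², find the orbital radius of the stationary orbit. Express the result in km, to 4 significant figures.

A synchronous orbit has period T, so by Kepler's third law a = (μT²/4π²)^(1/3).
μT²/4π² = 5.005×10¹⁴ × (5.831×10⁴)² / 39.48 = 4.311×10²² m³.
a = 3.506×10⁷ m = 35063 km.

r_sync ≈ 35060 km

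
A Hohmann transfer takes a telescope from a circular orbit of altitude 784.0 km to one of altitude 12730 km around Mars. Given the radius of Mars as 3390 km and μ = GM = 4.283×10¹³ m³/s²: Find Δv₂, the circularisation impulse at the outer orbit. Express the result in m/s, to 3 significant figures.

Δv ≈ 585 m/s

r₁ = 3390 + 784.0 = 4174.0 km = 4.1740×10⁶ m.
r₂ = 3390 + 12730 = 16120 km = 1.6120×10⁷ m.
Transfer ellipse a_t = (r₁ + r₂)/2 = 1.015×10⁷ m.
At r₁: circular v_c1 = √(μ/r₁) = 3203 m/s; transfer-periapsis v_p = √[μ(2/r₁ − 1/a_t)] = 4037 m/s.
At r₂: circular v_c2 = √(μ/r₂) = 1630 m/s; transfer-apoapsis v_a = √[μ(2/r₂ − 1/a_t)] = 1045 m/s.
Δv₂ = v_c2 − v_a = 584.6 m/s.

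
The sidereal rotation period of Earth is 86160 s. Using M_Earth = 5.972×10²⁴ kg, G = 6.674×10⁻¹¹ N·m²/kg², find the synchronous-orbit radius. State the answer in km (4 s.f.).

μ = GM = 6.674×10⁻¹¹ × 5.972×10²⁴ = 3.986×10¹⁴ m³/s².
A synchronous orbit has period T, so by Kepler's third law a = (μT²/4π²)^(1/3).
μT²/4π² = 3.986×10¹⁴ × (8.616×10⁴)² / 39.48 = 7.495×10²² m³.
a = 4.216×10⁷ m = 42162 km.

r_sync ≈ 42160 km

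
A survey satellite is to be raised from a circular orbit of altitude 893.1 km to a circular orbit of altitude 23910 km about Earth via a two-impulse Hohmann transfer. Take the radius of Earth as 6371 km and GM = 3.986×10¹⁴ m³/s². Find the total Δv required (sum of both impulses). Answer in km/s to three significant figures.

Δv_total ≈ 3.37 km/s

r₁ = 6371 + 893.1 = 7264.1 km = 7.2641×10⁶ m.
r₂ = 6371 + 23910 = 30281 km = 3.0281×10⁷ m.
Transfer ellipse a_t = (r₁ + r₂)/2 = 1.877×10⁷ m.
At r₁: circular v_c1 = √(μ/r₁) = 7408 m/s; transfer-perigee v_p = √[μ(2/r₁ − 1/a_t)] = 9408 m/s.
Δv₁ = v_p − v_c1 = 2000 m/s.
At r₂: circular v_c2 = √(μ/r₂) = 3628 m/s; transfer-apogee v_a = √[μ(2/r₂ − 1/a_t)] = 2257 m/s.
Δv₂ = v_c2 − v_a = 1371 m/s.
Total Δv = Δv₁ + Δv₂ = 3372 m/s = 3.372 km/s.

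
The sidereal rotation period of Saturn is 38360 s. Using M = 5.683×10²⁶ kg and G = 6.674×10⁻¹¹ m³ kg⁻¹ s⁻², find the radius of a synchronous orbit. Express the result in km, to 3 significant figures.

μ = GM = 6.674×10⁻¹¹ × 5.683×10²⁶ = 3.793×10¹⁶ m³/s².
A synchronous orbit has period T, so by Kepler's third law a = (μT²/4π²)^(1/3).
μT²/4π² = 3.793×10¹⁶ × (3.836×10⁴)² / 39.48 = 1.414×10²⁴ m³.
a = 1.122×10⁸ m = 1.1223×10⁵ km.

r_sync ≈ 1.12×10⁵ km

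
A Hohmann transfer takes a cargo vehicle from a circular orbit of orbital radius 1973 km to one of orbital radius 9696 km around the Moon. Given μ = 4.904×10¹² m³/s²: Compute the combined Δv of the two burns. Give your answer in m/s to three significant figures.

r₁ = 1973 km = 1.973×10⁶ m.
r₂ = 9696 km = 9.696×10⁶ m.
Transfer ellipse a_t = (r₁ + r₂)/2 = 5.834×10⁶ m.
At r₁: circular v_c1 = √(μ/r₁) = 1577 m/s; transfer-perilune v_p = √[μ(2/r₁ − 1/a_t)] = 2032 m/s.
Δv₁ = v_p − v_c1 = 455.8 m/s.
At r₂: circular v_c2 = √(μ/r₂) = 711.2 m/s; transfer-apolune v_a = √[μ(2/r₂ − 1/a_t)] = 413.6 m/s.
Δv₂ = v_c2 − v_a = 297.6 m/s.
Total Δv = Δv₁ + Δv₂ = 753.4 m/s.

Δv_total ≈ 753 m/s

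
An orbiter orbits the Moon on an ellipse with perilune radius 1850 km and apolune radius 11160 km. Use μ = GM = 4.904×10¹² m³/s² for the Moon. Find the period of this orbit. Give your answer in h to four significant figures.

T ≈ 13.08 h

Semi-major axis a = (r_p + r_a)/2 = (1850.0 + 11160)/2 = 6505.0 km = 6.505×10⁶ m.
By Kepler's third law T = 2π√(a³/μ) = 2π × 7.492×10³ = 4.707×10⁴ s.
= 13.08 h.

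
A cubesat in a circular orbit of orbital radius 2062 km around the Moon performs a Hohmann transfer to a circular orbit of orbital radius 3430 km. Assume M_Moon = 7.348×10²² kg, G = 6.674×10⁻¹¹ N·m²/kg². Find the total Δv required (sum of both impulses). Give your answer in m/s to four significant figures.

μ = GM = 6.674×10⁻¹¹ × 7.348×10²² = 4.904×10¹² m³/s².
r₁ = 2062 km = 2.062×10⁶ m.
r₂ = 3430 km = 3.430×10⁶ m.
Transfer ellipse a_t = (r₁ + r₂)/2 = 2.746×10⁶ m.
At r₁: circular v_c1 = √(μ/r₁) = 1542 m/s; transfer-perilune v_p = √[μ(2/r₁ − 1/a_t)] = 1724 m/s.
Δv₁ = v_p − v_c1 = 181.4 m/s.
At r₂: circular v_c2 = √(μ/r₂) = 1196 m/s; transfer-apolune v_a = √[μ(2/r₂ − 1/a_t)] = 1036 m/s.
Δv₂ = v_c2 − v_a = 159.6 m/s.
Total Δv = Δv₁ + Δv₂ = 341.0 m/s.

Δv_total ≈ 341.0 m/s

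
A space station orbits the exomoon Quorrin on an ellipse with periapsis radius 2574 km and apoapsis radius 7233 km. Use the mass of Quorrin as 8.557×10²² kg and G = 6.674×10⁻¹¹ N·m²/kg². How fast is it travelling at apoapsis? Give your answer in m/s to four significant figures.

v ≈ 643.8 m/s

μ = GM = 6.674×10⁻¹¹ × 8.557×10²² = 5.711×10¹² m³/s².
Semi-major axis a = (r_p + r_a)/2 = 4903.5 km = 4.904×10⁶ m.
Vis-viva: v² = μ(2/r − 1/a) = 5.711×10¹² × (2.765×10⁻⁷ − 2.039×10⁻⁷) = 4.145×10⁵ m²/s².
v = 643.8 m/s.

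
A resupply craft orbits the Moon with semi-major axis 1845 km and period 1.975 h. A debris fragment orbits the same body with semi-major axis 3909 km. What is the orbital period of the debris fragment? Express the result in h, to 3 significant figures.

Kepler's third law: T² ∝ a³, so T₂ = T₁ (a₂/a₁)^(3/2).
a₂/a₁ = 2.119, (a₂/a₁)^(3/2) = 3.084.
T₂ = 1.975 × 3.084 = 6.091 h.

T₂ ≈ 6.09 h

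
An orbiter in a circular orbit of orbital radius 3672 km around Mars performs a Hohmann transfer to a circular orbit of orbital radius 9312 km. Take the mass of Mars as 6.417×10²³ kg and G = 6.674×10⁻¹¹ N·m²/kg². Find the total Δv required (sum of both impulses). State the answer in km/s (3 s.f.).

μ = GM = 6.674×10⁻¹¹ × 6.417×10²³ = 4.283×10¹³ m³/s².
r₁ = 3672 km = 3.672×10⁶ m.
r₂ = 9312 km = 9.312×10⁶ m.
Transfer ellipse a_t = (r₁ + r₂)/2 = 6.492×10⁶ m.
At r₁: circular v_c1 = √(μ/r₁) = 3415 m/s; transfer-periapsis v_p = √[μ(2/r₁ − 1/a_t)] = 4090 m/s.
Δv₁ = v_p − v_c1 = 675.0 m/s.
At r₂: circular v_c2 = √(μ/r₂) = 2145 m/s; transfer-apoapsis v_a = √[μ(2/r₂ − 1/a_t)] = 1613 m/s.
Δv₂ = v_c2 − v_a = 531.7 m/s.
Total Δv = Δv₁ + Δv₂ = 1207 m/s = 1.207 km/s.

Δv_total ≈ 1.21 km/s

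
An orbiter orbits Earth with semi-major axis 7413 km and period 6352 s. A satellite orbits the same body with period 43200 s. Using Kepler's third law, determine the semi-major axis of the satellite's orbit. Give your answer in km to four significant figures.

Kepler's third law: a³ ∝ T², so a₂ = a₁ (T₂/T₁)^(2/3).
T₂/T₁ = 6.801, (T₂/T₁)^(2/3) = 3.590.
a₂ = 7413 × 3.590 = 26610 km.

a₂ ≈ 26610 km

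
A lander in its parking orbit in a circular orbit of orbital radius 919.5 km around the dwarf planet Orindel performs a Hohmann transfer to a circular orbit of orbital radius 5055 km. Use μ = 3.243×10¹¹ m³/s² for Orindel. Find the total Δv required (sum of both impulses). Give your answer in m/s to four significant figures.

Δv_total ≈ 291.4 m/s

r₁ = 919.5 km = 9.195×10⁵ m.
r₂ = 5055 km = 5.055×10⁶ m.
Transfer ellipse a_t = (r₁ + r₂)/2 = 2.987×10⁶ m.
At r₁: circular v_c1 = √(μ/r₁) = 593.9 m/s; transfer-periapsis v_p = √[μ(2/r₁ − 1/a_t)] = 772.5 m/s.
Δv₁ = v_p − v_c1 = 178.7 m/s.
At r₂: circular v_c2 = √(μ/r₂) = 253.3 m/s; transfer-apoapsis v_a = √[μ(2/r₂ − 1/a_t)] = 140.5 m/s.
Δv₂ = v_c2 − v_a = 112.8 m/s.
Total Δv = Δv₁ + Δv₂ = 291.4 m/s.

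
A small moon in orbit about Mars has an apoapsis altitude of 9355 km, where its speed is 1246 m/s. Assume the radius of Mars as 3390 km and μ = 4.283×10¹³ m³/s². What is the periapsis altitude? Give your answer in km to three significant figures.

periapsis altitude ≈ 438 km

r_a = 3390 + 9355 = 12745 km = 1.274×10⁷ m.
Specific energy ε = v²/2 − μ/r = -2.584×10⁶ J/kg, so a = −μ/(2ε) = 8.287×10⁶ m.
The apsides satisfy r_p + r_a = 2a, so the periapsis radius is 2a − r_a = 3.828×10⁶ m = 3828.3 km.
Periapsis altitude = 3828.3 − 3390 = 438.31 km.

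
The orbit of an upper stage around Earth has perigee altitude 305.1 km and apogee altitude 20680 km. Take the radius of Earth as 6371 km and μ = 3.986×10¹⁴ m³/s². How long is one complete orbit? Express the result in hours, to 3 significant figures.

r_p = 6371 + 305.1 = 6676.1 km = 6.6761×10⁶ m.
r_a = 6371 + 20680 = 27051 km = 2.7051×10⁷ m.
Semi-major axis a = (r_p + r_a)/2 = (6676.1 + 27051)/2 = 16864 km = 1.686×10⁷ m.
By Kepler's third law T = 2π√(a³/μ) = 2π × 3.469×10³ = 2.179×10⁴ s.
= 6.054 hours.

T ≈ 6.05 hours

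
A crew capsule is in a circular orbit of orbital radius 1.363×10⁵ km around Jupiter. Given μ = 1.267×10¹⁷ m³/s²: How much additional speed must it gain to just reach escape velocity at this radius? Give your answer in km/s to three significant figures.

r = 1.363×10⁵ km = 1.363×10⁸ m.
Circular speed v_c = √(μ/r) = 30490 m/s.
Escape speed v_esc = √(2μ/r) = √2 × v_c = 43120 m/s.
Δv = v_esc − v_c = 12630 m/s = 12.63 km/s.

Δv ≈ 12.6 km/s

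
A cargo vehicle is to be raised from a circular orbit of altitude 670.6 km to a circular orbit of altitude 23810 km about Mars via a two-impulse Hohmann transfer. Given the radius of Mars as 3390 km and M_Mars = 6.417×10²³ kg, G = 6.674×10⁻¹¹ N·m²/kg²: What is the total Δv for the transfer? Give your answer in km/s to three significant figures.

μ = GM = 6.674×10⁻¹¹ × 6.417×10²³ = 4.283×10¹³ m³/s².
r₁ = 3390 + 670.6 = 4060.6 km = 4.0606×10⁶ m.
r₂ = 3390 + 23810 = 27200 km = 2.7200×10⁷ m.
Transfer ellipse a_t = (r₁ + r₂)/2 = 1.563×10⁷ m.
At r₁: circular v_c1 = √(μ/r₁) = 3248 m/s; transfer-periapsis v_p = √[μ(2/r₁ − 1/a_t)] = 4284 m/s.
Δv₁ = v_p − v_c1 = 1037 m/s.
At r₂: circular v_c2 = √(μ/r₂) = 1255 m/s; transfer-apoapsis v_a = √[μ(2/r₂ − 1/a_t)] = 639.6 m/s.
Δv₂ = v_c2 − v_a = 615.2 m/s.
Total Δv = Δv₁ + Δv₂ = 1652 m/s = 1.652 km/s.

Δv_total ≈ 1.65 km/s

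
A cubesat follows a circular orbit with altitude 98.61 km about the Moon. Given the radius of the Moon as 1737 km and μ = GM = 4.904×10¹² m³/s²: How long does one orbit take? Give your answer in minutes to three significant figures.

T ≈ 118 minutes

r = 1737 + 98.61 = 1835.6 km = 1.8356×10⁶ m.
Kepler's third law: T = 2π√(r³/μ) = 2π√((1.836×10⁶)³ / 4.904×10¹²).
r³/μ = 1.261×10⁶ s², so T = 2π × 1.123×10³ = 7.056×10³ s.
Converting: 7.056×10³ s ÷ 60.00 = 117.6 minutes.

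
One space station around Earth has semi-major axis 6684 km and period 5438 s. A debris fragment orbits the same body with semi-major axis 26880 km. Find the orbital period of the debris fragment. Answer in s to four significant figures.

T₂ ≈ 43860 s

Kepler's third law: T² ∝ a³, so T₂ = T₁ (a₂/a₁)^(3/2).
a₂/a₁ = 4.022, (a₂/a₁)^(3/2) = 8.065.
T₂ = 5438 × 8.065 = 43860 s.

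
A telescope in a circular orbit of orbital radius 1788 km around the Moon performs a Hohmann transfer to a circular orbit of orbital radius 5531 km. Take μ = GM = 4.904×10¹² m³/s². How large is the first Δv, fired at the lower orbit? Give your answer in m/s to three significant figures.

Δv ≈ 380 m/s

r₁ = 1788 km = 1.788×10⁶ m.
r₂ = 5531 km = 5.531×10⁶ m.
Transfer ellipse a_t = (r₁ + r₂)/2 = 3.660×10⁶ m.
At r₁: circular v_c1 = √(μ/r₁) = 1656 m/s; transfer-perilune v_p = √[μ(2/r₁ − 1/a_t)] = 2036 m/s.
Δv₁ = v_p − v_c1 = 379.9 m/s.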